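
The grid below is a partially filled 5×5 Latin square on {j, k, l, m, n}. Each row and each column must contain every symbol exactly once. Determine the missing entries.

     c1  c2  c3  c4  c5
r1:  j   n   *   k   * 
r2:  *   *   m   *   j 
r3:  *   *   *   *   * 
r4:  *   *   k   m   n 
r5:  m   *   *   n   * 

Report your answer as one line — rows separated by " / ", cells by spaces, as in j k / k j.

j n l k m / n k m l j / k m n j l / l j k m n / m l j n k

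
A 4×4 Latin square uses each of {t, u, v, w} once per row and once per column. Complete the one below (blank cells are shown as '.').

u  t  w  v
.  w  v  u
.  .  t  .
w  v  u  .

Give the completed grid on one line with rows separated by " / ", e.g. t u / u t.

u t w v / t w v u / v u t w / w v u t

(r2,c1) = t
(r3,c1) = v
(r3,c2) = u
(r3,c4) = w
(r4,c4) = t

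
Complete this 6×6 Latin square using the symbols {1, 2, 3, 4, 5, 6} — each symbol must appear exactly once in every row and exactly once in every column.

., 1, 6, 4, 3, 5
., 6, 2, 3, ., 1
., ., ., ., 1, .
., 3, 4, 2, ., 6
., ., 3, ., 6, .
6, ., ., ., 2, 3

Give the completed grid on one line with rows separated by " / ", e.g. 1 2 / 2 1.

2 1 6 4 3 5 / 5 6 2 3 4 1 / 3 2 5 6 1 4 / 1 3 4 2 5 6 / 4 5 3 1 6 2 / 6 4 1 5 2 3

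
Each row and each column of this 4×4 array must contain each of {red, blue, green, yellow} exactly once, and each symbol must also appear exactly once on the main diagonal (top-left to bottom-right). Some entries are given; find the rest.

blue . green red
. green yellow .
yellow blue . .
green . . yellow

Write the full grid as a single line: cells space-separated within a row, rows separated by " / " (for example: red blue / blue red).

blue yellow green red / red green yellow blue / yellow blue red green / green red blue yellow

(r1,c2): row 1 has {red,blue,green}; column 2 has {blue,green}, so it must be yellow.
(r2,c1): row 2 has {green,yellow}; column 1 has {blue,green,yellow}, so it must be red.
(r2,c4): row 2 has {red,green,yellow}; column 4 has {red,yellow}, so it must be blue.
(r3,c3): row 3 has {blue,yellow}; column 3 has {green,yellow}; the diagonal has {blue,green,yellow}, so it must be red.
(r3,c4): row 3 has {red,blue,yellow}; column 4 has {red,blue,yellow}, so it must be green.
(r4,c2): row 4 has {green,yellow}; column 2 has {blue,green,yellow}, so it must be red.
(r4,c3): row 4 has {red,green,yellow}; column 3 has {red,green,yellow}, so it must be blue.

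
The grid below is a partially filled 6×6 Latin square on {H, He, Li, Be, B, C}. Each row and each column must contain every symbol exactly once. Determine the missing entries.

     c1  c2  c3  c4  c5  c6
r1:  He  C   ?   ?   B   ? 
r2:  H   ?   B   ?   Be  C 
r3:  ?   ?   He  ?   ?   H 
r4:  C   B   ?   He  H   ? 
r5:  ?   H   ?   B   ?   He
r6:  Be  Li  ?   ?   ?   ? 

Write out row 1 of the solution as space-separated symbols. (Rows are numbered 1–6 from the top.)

He C H Be B Li

(r2,c2) = He
(r2,c4) = Li
(r3,c2) = Be
(r3,c4) = C
(r3,c5) = Li
(r5,c1) = Li
(r5,c5) = C
(r6,c4) = H
(r6,c5) = He
(r6,c6) = B
(r1,c4) = Be
(r1,c6) = Li
(r3,c1) = B
(r4,c6) = Be
(r5,c3) = Be
(r6,c3) = C
(r1,c3) = H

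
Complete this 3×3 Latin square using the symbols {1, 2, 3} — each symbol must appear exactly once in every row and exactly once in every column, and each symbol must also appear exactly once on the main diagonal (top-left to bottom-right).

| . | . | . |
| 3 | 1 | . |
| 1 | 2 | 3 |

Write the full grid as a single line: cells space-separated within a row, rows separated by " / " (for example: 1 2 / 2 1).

2 3 1 / 3 1 2 / 1 2 3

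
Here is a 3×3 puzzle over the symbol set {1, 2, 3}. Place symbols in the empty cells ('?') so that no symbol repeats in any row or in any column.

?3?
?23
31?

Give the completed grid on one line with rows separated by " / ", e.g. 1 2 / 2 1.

(r2,c1) = 1
(r3,c3) = 2
(r1,c1) = 2
(r1,c3) = 1

2 3 1 / 1 2 3 / 3 1 2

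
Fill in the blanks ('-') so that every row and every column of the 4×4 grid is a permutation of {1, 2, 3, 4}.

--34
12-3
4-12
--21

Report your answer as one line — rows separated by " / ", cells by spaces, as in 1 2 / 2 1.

At row 1, column 1: row 1 has {3,4}; column 1 has {1,4}; that leaves 2.
At row 1, column 2: row 1 has {2,3,4}; column 2 has {2}; that leaves 1.
At row 2, column 3: row 2 has {1,2,3}; column 3 has {1,2,3}; that leaves 4.
At row 3, column 2: row 3 has {1,2,4}; column 2 has {1,2}; that leaves 3.
At row 4, column 1: row 4 has {1,2}; column 1 has {1,2,4}; that leaves 3.
At row 4, column 2: row 4 has {1,2,3}; column 2 has {1,2,3}; that leaves 4.

2 1 3 4 / 1 2 4 3 / 4 3 1 2 / 3 4 2 1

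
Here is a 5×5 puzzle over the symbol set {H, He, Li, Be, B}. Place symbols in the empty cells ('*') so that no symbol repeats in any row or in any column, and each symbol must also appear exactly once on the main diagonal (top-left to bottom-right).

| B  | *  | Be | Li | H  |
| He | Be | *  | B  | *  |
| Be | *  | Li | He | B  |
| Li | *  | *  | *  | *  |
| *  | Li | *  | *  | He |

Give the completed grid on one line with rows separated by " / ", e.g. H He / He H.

row 1 has {H,Li,Be,B}; column 2 has {Li,Be} — only He is left for (r1,c2).
row 2 has {He,Be,B}; column 3 has {Li,Be} — only H is left for (r2,c3).
row 2 has {H,He,Be,B}; column 5 has {H,He,B} — only Li is left for (r2,c5).
row 3 has {He,Li,Be,B}; column 2 has {He,Li,Be} — only H is left for (r3,c2).
row 4 has {Li}; column 2 has {H,He,Li,Be} — only B is left for (r4,c2).
row 4 has {Li,B}; column 3 has {H,Li,Be} — only He is left for (r4,c3).
row 4 has {He,Li,B}; column 4 has {He,Li,B}; the diagonal has {He,Li,Be,B} — only H is left for (r4,c4).
row 4 has {H,He,Li,B}; column 5 has {H,He,Li,B} — only Be is left for (r4,c5).
row 5 has {He,Li}; column 1 has {He,Li,Be,B} — only H is left for (r5,c1).
row 5 has {H,He,Li}; column 3 has {H,He,Li,Be} — only B is left for (r5,c3).
row 5 has {H,He,Li,B}; column 4 has {H,He,Li,B} — only Be is left for (r5,c4).

B He Be Li H / He Be H B Li / Be H Li He B / Li B He H Be / H Li B Be He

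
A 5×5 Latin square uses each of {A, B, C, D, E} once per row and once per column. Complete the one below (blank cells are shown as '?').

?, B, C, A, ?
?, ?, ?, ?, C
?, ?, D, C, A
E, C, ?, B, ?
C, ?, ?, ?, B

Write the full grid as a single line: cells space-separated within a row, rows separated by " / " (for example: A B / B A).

D B C A E / A D B E C / B E D C A / E C A B D / C A E D B

Cell (r1,c1): row 1 has {A,B,C}; column 1 has {C,E} → D.
Cell (r1,c5): row 1 has {A,B,C,D}; column 5 has {A,B,C} → E.
Cell (r3,c1): row 3 has {A,C,D}; column 1 has {C,D,E} → B.
Cell (r3,c2): row 3 has {A,B,C,D}; column 2 has {B,C} → E.
Cell (r4,c3): row 4 has {B,C,E}; column 3 has {C,D} → A.
Cell (r4,c5): row 4 has {A,B,C,E}; column 5 has {A,B,C,E} → D.
Cell (r5,c3): row 5 has {B,C}; column 3 has {A,C,D} → E.
Cell (r5,c4): row 5 has {B,C,E}; column 4 has {A,B,C} → D.
Cell (r2,c1): row 2 has {C}; column 1 has {B,C,D,E} → A.
Cell (r2,c2): row 2 has {A,C}; column 2 has {B,C,E} → D.
Cell (r2,c3): row 2 has {A,C,D}; column 3 has {A,C,D,E} → B.
Cell (r2,c4): row 2 has {A,B,C,D}; column 4 has {A,B,C,D} → E.
Cell (r5,c2): row 5 has {B,C,D,E}; column 2 has {B,C,D,E} → A.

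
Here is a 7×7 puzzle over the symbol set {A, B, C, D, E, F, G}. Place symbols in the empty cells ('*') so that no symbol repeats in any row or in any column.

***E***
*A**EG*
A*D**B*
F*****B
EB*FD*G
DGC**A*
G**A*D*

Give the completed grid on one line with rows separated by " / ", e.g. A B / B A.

C D B E G F A / B A F C E G D / A E D G C B F / F C G D A E B / E B A F D C G / D G C B F A E / G F E A B D C

row 5 has {B,D,E,F,G}; column 3 has {C,D} — only A is left for (r5,c3).
row 5 has {A,B,D,E,F,G}; column 6 has {A,B,D,G} — only C is left for (r5,c6).
row 6 has {A,C,D,G}; column 4 has {A,E,F} — only B is left for (r6,c4).
row 6 has {A,B,C,D,G}; column 5 has {D,E} — only F is left for (r6,c5).
row 6 has {A,B,C,D,F,G}; column 7 has {B,G} — only E is left for (r6,c7).
row 1 has {E}; column 6 has {A,B,C,D,G} — only F is left for (r1,c6).
row 4 has {B,F}; column 6 has {A,B,C,D,F,G} — only E is left for (r4,c6).
row 4 has {B,E,F}; column 3 has {A,C,D} — only G is left for (r4,c3).
row 1 has {E,F}; column 3 has {A,C,D,G} — only B is left for (r1,c3).
row 2 has {A,E,G}; column 3 has {A,B,C,D,G} — only F is left for (r2,c3).
row 7 has {A,D,G}; column 3 has {A,B,C,D,F,G} — only E is left for (r7,c3).
row 1 has {B,E,F}; column 1 has {A,D,E,F,G} — only C is left for (r1,c1).
row 1 has {B,C,E,F}; column 2 has {A,B,G} — only D is left for (r1,c2).
row 1 has {B,C,D,E,F}; column 7 has {B,E,G} — only A is left for (r1,c7).
row 2 has {A,E,F,G}; column 1 has {A,C,D,E,F,G} — only B is left for (r2,c1).
row 4 has {B,E,F,G}; column 2 has {A,B,D,G} — only C is left for (r4,c2).
row 4 has {B,C,E,F,G}; column 4 has {A,B,E,F} — only D is left for (r4,c4).
row 4 has {B,C,D,E,F,G}; column 5 has {D,E,F} — only A is left for (r4,c5).
row 7 has {A,D,E,G}; column 2 has {A,B,C,D,G} — only F is left for (r7,c2).
row 7 has {A,D,E,F,G}; column 7 has {A,B,E,G} — only C is left for (r7,c7).
row 1 has {A,B,C,D,E,F}; column 5 has {A,D,E,F} — only G is left for (r1,c5).
row 2 has {A,B,E,F,G}; column 4 has {A,B,D,E,F} — only C is left for (r2,c4).
row 2 has {A,B,C,E,F,G}; column 7 has {A,B,C,E,G} — only D is left for (r2,c7).
row 3 has {A,B,D}; column 2 has {A,B,C,D,F,G} — only E is left for (r3,c2).
row 3 has {A,B,D,E}; column 4 has {A,B,C,D,E,F} — only G is left for (r3,c4).
row 3 has {A,B,D,E,G}; column 5 has {A,D,E,F,G} — only C is left for (r3,c5).
row 3 has {A,B,C,D,E,G}; column 7 has {A,B,C,D,E,G} — only F is left for (r3,c7).
row 7 has {A,C,D,E,F,G}; column 5 has {A,C,D,E,F,G} — only B is left for (r7,c5).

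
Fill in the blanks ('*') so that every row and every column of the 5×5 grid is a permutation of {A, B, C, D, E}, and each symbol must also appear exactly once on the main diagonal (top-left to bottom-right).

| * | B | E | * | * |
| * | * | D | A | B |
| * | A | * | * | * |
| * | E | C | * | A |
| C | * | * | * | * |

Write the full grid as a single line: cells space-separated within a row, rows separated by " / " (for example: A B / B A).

(r2,c1) = E
(r2,c2) = C
(r3,c3) = B
(r4,c4) = D
(r5,c2) = D
(r5,c3) = A
(r5,c5) = E
(r1,c1) = A
(r1,c4) = C
(r1,c5) = D
(r3,c1) = D
(r3,c4) = E
(r3,c5) = C
(r4,c1) = B
(r5,c4) = B

A B E C D / E C D A B / D A B E C / B E C D A / C D A B E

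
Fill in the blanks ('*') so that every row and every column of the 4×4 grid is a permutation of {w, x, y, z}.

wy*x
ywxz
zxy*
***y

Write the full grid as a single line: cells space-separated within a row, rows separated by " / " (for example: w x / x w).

(r1,c3) = z
(r3,c4) = w
(r4,c1) = x
(r4,c2) = z
(r4,c3) = w

w y z x / y w x z / z x y w / x z w y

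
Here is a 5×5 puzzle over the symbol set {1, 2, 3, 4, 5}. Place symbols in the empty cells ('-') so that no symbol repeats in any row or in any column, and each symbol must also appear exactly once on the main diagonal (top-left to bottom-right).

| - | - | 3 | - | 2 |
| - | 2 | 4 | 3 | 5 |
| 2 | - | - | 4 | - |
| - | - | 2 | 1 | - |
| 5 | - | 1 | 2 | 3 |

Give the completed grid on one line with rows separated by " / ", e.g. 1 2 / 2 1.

(r1,c1): row 1 has {2,3}; column 1 has {2,5}; the diagonal has {1,2,3}, so it must be 4.
(r1,c4): row 1 has {2,3,4}; column 4 has {1,2,3,4}, so it must be 5.
(r2,c1): row 2 has {2,3,4,5}; column 1 has {2,4,5}, so it must be 1.
(r3,c3): row 3 has {2,4}; column 3 has {1,2,3,4}; the diagonal has {1,2,3,4}, so it must be 5.
(r3,c5): row 3 has {2,4,5}; column 5 has {2,3,5}, so it must be 1.
(r4,c1): row 4 has {1,2}; column 1 has {1,2,4,5}, so it must be 3.
(r4,c5): row 4 has {1,2,3}; column 5 has {1,2,3,5}, so it must be 4.
(r5,c2): row 5 has {1,2,3,5}; column 2 has {2}, so it must be 4.
(r1,c2): row 1 has {2,3,4,5}; column 2 has {2,4}, so it must be 1.
(r3,c2): row 3 has {1,2,4,5}; column 2 has {1,2,4}, so it must be 3.
(r4,c2): row 4 has {1,2,3,4}; column 2 has {1,2,3,4}, so it must be 5.

4 1 3 5 2 / 1 2 4 3 5 / 2 3 5 4 1 / 3 5 2 1 4 / 5 4 1 2 3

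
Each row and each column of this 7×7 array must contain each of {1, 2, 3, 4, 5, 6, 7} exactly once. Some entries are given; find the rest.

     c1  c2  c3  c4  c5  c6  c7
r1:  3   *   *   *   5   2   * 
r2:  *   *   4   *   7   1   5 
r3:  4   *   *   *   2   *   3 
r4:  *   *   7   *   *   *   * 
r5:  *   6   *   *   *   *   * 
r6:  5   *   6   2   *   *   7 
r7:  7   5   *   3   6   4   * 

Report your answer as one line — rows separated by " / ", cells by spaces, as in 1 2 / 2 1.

3 7 1 4 5 2 6 / 2 3 4 6 7 1 5 / 4 1 5 7 2 6 3 / 6 2 7 1 3 5 4 / 1 6 3 5 4 7 2 / 5 4 6 2 1 3 7 / 7 5 2 3 6 4 1

At row 1, column 3: row 1 has {2,3,5}; column 3 has {4,6,7}; that leaves 1.
At row 2, column 4: row 2 has {1,4,5,7}; column 4 has {2,3}; that leaves 6.
At row 3, column 3: row 3 has {2,3,4}; column 3 has {1,4,6,7}; that leaves 5.
At row 6, column 6: row 6 has {2,5,6,7}; column 6 has {1,2,4}; that leaves 3.
At row 7, column 3: row 7 has {3,4,5,6,7}; column 3 has {1,4,5,6,7}; that leaves 2.
At row 7, column 7: row 7 has {2,3,4,5,6,7}; column 7 has {3,5,7}; that leaves 1.
At row 2, column 1: row 2 has {1,4,5,6,7}; column 1 has {3,4,5,7}; that leaves 2.
At row 2, column 2: row 2 has {1,2,4,5,6,7}; column 2 has {5,6}; that leaves 3.
At row 5, column 1: row 5 has {6}; column 1 has {2,3,4,5,7}; that leaves 1.
At row 5, column 3: row 5 has {1,6}; column 3 has {1,2,4,5,6,7}; that leaves 3.
At row 5, column 5: row 5 has {1,3,6}; column 5 has {2,5,6,7}; that leaves 4.
At row 5, column 7: row 5 has {1,3,4,6}; column 7 has {1,3,5,7}; that leaves 2.
At row 6, column 5: row 6 has {2,3,5,6,7}; column 5 has {2,4,5,6,7}; that leaves 1.
At row 4, column 1: row 4 has {7}; column 1 has {1,2,3,4,5,7}; that leaves 6.
At row 4, column 5: row 4 has {6,7}; column 5 has {1,2,4,5,6,7}; that leaves 3.
At row 4, column 6: row 4 has {3,6,7}; column 6 has {1,2,3,4}; that leaves 5.
At row 4, column 7: row 4 has {3,5,6,7}; column 7 has {1,2,3,5,7}; that leaves 4.
At row 5, column 6: row 5 has {1,2,3,4,6}; column 6 has {1,2,3,4,5}; that leaves 7.
At row 6, column 2: row 6 has {1,2,3,5,6,7}; column 2 has {3,5,6}; that leaves 4.
At row 1, column 2: row 1 has {1,2,3,5}; column 2 has {3,4,5,6}; that leaves 7.
At row 1, column 4: row 1 has {1,2,3,5,7}; column 4 has {2,3,6}; that leaves 4.
At row 1, column 7: row 1 has {1,2,3,4,5,7}; column 7 has {1,2,3,4,5,7}; that leaves 6.
At row 3, column 2: row 3 has {2,3,4,5}; column 2 has {3,4,5,6,7}; that leaves 1.
At row 3, column 4: row 3 has {1,2,3,4,5}; column 4 has {2,3,4,6}; that leaves 7.
At row 3, column 6: row 3 has {1,2,3,4,5,7}; column 6 has {1,2,3,4,5,7}; that leaves 6.
At row 4, column 2: row 4 has {3,4,5,6,7}; column 2 has {1,3,4,5,6,7}; that leaves 2.
At row 4, column 4: row 4 has {2,3,4,5,6,7}; column 4 has {2,3,4,6,7}; that leaves 1.
At row 5, column 4: row 5 has {1,2,3,4,6,7}; column 4 has {1,2,3,4,6,7}; that leaves 5.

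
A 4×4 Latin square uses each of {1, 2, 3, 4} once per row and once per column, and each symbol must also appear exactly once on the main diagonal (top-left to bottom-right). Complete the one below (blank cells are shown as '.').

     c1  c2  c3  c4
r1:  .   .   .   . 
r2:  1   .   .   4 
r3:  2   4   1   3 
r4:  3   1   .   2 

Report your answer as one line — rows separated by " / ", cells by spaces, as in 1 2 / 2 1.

row 1 is empty so far; column 1 has {1,2,3}; the diagonal has {1,2} — only 4 is left for (r1,c1).
row 1 has {4}; column 4 has {2,3,4} — only 1 is left for (r1,c4).
row 2 has {1,4}; column 2 has {1,4}; the diagonal has {1,2,4} — only 3 is left for (r2,c2).
row 2 has {1,3,4}; column 3 has {1} — only 2 is left for (r2,c3).
row 4 has {1,2,3}; column 3 has {1,2} — only 4 is left for (r4,c3).
row 1 has {1,4}; column 2 has {1,3,4} — only 2 is left for (r1,c2).
row 1 has {1,2,4}; column 3 has {1,2,4} — only 3 is left for (r1,c3).

4 2 3 1 / 1 3 2 4 / 2 4 1 3 / 3 1 4 2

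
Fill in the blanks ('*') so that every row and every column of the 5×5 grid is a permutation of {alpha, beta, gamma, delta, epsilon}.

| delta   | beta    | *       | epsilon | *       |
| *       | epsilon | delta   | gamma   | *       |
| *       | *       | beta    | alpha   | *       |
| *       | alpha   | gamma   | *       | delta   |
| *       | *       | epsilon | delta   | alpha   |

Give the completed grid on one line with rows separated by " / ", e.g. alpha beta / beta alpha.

delta beta alpha epsilon gamma / alpha epsilon delta gamma beta / gamma delta beta alpha epsilon / epsilon alpha gamma beta delta / beta gamma epsilon delta alpha

Cell (r1,c3): row 1 has {beta,delta,epsilon}; column 3 has {beta,gamma,delta,epsilon} → alpha.
Cell (r1,c5): row 1 has {alpha,beta,delta,epsilon}; column 5 has {alpha,delta} → gamma.
Cell (r2,c5): row 2 has {gamma,delta,epsilon}; column 5 has {alpha,gamma,delta} → beta.
Cell (r3,c5): row 3 has {alpha,beta}; column 5 has {alpha,beta,gamma,delta} → epsilon.
Cell (r4,c4): row 4 has {alpha,gamma,delta}; column 4 has {alpha,gamma,delta,epsilon} → beta.
Cell (r5,c2): row 5 has {alpha,delta,epsilon}; column 2 has {alpha,beta,epsilon} → gamma.
Cell (r2,c1): row 2 has {beta,gamma,delta,epsilon}; column 1 has {delta} → alpha.
Cell (r3,c1): row 3 has {alpha,beta,epsilon}; column 1 has {alpha,delta} → gamma.
Cell (r3,c2): row 3 has {alpha,beta,gamma,epsilon}; column 2 has {alpha,beta,gamma,epsilon} → delta.
Cell (r4,c1): row 4 has {alpha,beta,gamma,delta}; column 1 has {alpha,gamma,delta} → epsilon.
Cell (r5,c1): row 5 has {alpha,gamma,delta,epsilon}; column 1 has {alpha,gamma,delta,epsilon} → beta.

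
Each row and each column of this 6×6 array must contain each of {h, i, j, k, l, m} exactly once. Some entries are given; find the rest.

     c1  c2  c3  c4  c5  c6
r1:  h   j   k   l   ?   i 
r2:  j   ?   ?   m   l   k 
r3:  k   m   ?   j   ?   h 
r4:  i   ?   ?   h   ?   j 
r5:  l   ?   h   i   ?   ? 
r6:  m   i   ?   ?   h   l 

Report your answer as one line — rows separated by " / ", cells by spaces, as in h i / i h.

h j k l m i / j h i m l k / k m l j i h / i l m h k j / l k h i j m / m i j k h l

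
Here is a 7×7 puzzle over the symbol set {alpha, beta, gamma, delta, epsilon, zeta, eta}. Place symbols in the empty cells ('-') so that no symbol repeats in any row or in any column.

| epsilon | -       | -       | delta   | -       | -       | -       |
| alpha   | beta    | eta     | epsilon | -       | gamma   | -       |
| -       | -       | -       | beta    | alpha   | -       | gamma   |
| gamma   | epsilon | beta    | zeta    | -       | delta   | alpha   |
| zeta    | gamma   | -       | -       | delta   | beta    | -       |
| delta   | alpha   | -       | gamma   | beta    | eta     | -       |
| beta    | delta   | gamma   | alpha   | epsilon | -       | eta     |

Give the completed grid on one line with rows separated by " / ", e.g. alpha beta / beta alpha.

epsilon eta zeta delta gamma alpha beta / alpha beta eta epsilon zeta gamma delta / eta zeta delta beta alpha epsilon gamma / gamma epsilon beta zeta eta delta alpha / zeta gamma alpha eta delta beta epsilon / delta alpha epsilon gamma beta eta zeta / beta delta gamma alpha epsilon zeta eta

Cell (r2,c5): row 2 has {alpha,beta,gamma,epsilon,eta}; column 5 has {alpha,beta,delta,epsilon} → zeta.
Cell (r2,c7): row 2 has {alpha,beta,gamma,epsilon,zeta,eta}; column 7 has {alpha,gamma,eta} → delta.
Cell (r3,c1): row 3 has {alpha,beta,gamma}; column 1 has {alpha,beta,gamma,delta,epsilon,zeta} → eta.
Cell (r3,c2): row 3 has {alpha,beta,gamma,eta}; column 2 has {alpha,beta,gamma,delta,epsilon} → zeta.
Cell (r3,c6): row 3 has {alpha,beta,gamma,zeta,eta}; column 6 has {beta,gamma,delta,eta} → epsilon.
Cell (r4,c5): row 4 has {alpha,beta,gamma,delta,epsilon,zeta}; column 5 has {alpha,beta,delta,epsilon,zeta} → eta.
Cell (r5,c4): row 5 has {beta,gamma,delta,zeta}; column 4 has {alpha,beta,gamma,delta,epsilon,zeta} → eta.
Cell (r5,c7): row 5 has {beta,gamma,delta,zeta,eta}; column 7 has {alpha,gamma,delta,eta} → epsilon.
Cell (r6,c7): row 6 has {alpha,beta,gamma,delta,eta}; column 7 has {alpha,gamma,delta,epsilon,eta} → zeta.
Cell (r7,c6): row 7 has {alpha,beta,gamma,delta,epsilon,eta}; column 6 has {beta,gamma,delta,epsilon,eta} → zeta.
Cell (r1,c2): row 1 has {delta,epsilon}; column 2 has {alpha,beta,gamma,delta,epsilon,zeta} → eta.
Cell (r1,c5): row 1 has {delta,epsilon,eta}; column 5 has {alpha,beta,delta,epsilon,zeta,eta} → gamma.
Cell (r1,c6): row 1 has {gamma,delta,epsilon,eta}; column 6 has {beta,gamma,delta,epsilon,zeta,eta} → alpha.
Cell (r1,c7): row 1 has {alpha,gamma,delta,epsilon,eta}; column 7 has {alpha,gamma,delta,epsilon,zeta,eta} → beta.
Cell (r3,c3): row 3 has {alpha,beta,gamma,epsilon,zeta,eta}; column 3 has {beta,gamma,eta} → delta.
Cell (r5,c3): row 5 has {beta,gamma,delta,epsilon,zeta,eta}; column 3 has {beta,gamma,delta,eta} → alpha.
Cell (r6,c3): row 6 has {alpha,beta,gamma,delta,zeta,eta}; column 3 has {alpha,beta,gamma,delta,eta} → epsilon.
Cell (r1,c3): row 1 has {alpha,beta,gamma,delta,epsilon,eta}; column 3 has {alpha,beta,gamma,delta,epsilon,eta} → zeta.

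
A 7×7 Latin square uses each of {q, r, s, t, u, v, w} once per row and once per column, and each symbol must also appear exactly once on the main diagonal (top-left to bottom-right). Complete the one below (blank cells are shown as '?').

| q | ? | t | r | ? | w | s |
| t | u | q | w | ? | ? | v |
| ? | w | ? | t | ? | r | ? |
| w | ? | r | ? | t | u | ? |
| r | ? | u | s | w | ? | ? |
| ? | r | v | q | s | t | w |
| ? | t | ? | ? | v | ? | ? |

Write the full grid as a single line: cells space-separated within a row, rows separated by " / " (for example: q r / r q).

q v t r u w s / t u q w r s v / v w s t q r u / w s r v t u q / r q u s w v t / u r v q s t w / s t w u v q r

Cell (r1,c2): row 1 has {q,r,s,t,w}; column 2 has {r,t,u,w} → v.
Cell (r1,c5): row 1 has {q,r,s,t,v,w}; column 5 has {s,t,v,w} → u.
Cell (r2,c5): row 2 has {q,t,u,v,w}; column 5 has {s,t,u,v,w} → r.
Cell (r2,c6): row 2 has {q,r,t,u,v,w}; column 6 has {r,t,u,w} → s.
Cell (r3,c3): row 3 has {r,t,w}; column 3 has {q,r,t,u,v}; the diagonal has {q,t,u,w} → s.
Cell (r3,c5): row 3 has {r,s,t,w}; column 5 has {r,s,t,u,v,w} → q.
Cell (r3,c7): row 3 has {q,r,s,t,w}; column 7 has {s,v,w} → u.
Cell (r4,c4): row 4 has {r,t,u,w}; column 4 has {q,r,s,t,w}; the diagonal has {q,s,t,u,w} → v.
Cell (r4,c7): row 4 has {r,t,u,v,w}; column 7 has {s,u,v,w} → q.
Cell (r5,c2): row 5 has {r,s,u,w}; column 2 has {r,t,u,v,w} → q.
Cell (r5,c6): row 5 has {q,r,s,u,w}; column 6 has {r,s,t,u,w} → v.
Cell (r5,c7): row 5 has {q,r,s,u,v,w}; column 7 has {q,s,u,v,w} → t.
Cell (r6,c1): row 6 has {q,r,s,t,v,w}; column 1 has {q,r,t,w} → u.
Cell (r7,c1): row 7 has {t,v}; column 1 has {q,r,t,u,w} → s.
Cell (r7,c3): row 7 has {s,t,v}; column 3 has {q,r,s,t,u,v} → w.
Cell (r7,c4): row 7 has {s,t,v,w}; column 4 has {q,r,s,t,v,w} → u.
Cell (r7,c6): row 7 has {s,t,u,v,w}; column 6 has {r,s,t,u,v,w} → q.
Cell (r7,c7): row 7 has {q,s,t,u,v,w}; column 7 has {q,s,t,u,v,w}; the diagonal has {q,s,t,u,v,w} → r.
Cell (r3,c1): row 3 has {q,r,s,t,u,w}; column 1 has {q,r,s,t,u,w} → v.
Cell (r4,c2): row 4 has {q,r,t,u,v,w}; column 2 has {q,r,t,u,v,w} → s.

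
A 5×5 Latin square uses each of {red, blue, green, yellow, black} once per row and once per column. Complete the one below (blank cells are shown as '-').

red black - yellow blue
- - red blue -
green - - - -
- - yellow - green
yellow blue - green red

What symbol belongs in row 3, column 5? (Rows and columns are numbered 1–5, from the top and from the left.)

black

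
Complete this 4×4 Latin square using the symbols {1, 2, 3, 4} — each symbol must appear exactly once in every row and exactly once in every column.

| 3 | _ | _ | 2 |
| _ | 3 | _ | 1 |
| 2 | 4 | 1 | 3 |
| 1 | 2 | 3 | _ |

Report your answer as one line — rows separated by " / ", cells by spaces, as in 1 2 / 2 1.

row 1 has {2,3}; column 2 has {2,3,4} — only 1 is left for (r1,c2).
row 1 has {1,2,3}; column 3 has {1,3} — only 4 is left for (r1,c3).
row 2 has {1,3}; column 1 has {1,2,3} — only 4 is left for (r2,c1).
row 2 has {1,3,4}; column 3 has {1,3,4} — only 2 is left for (r2,c3).
row 4 has {1,2,3}; column 4 has {1,2,3} — only 4 is left for (r4,c4).

3 1 4 2 / 4 3 2 1 / 2 4 1 3 / 1 2 3 4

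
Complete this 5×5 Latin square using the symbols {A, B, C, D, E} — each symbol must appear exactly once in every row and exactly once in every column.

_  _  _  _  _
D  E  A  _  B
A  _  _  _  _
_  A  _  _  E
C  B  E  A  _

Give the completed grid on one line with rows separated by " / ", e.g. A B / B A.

(r2,c4) = C
(r4,c1) = B
(r4,c4) = D
(r5,c5) = D
(r1,c1) = E
(r1,c4) = B
(r3,c4) = E
(r3,c5) = C
(r4,c3) = C
(r1,c3) = D
(r1,c5) = A
(r3,c2) = D
(r3,c3) = B
(r1,c2) = C

E C D B A / D E A C B / A D B E C / B A C D E / C B E A D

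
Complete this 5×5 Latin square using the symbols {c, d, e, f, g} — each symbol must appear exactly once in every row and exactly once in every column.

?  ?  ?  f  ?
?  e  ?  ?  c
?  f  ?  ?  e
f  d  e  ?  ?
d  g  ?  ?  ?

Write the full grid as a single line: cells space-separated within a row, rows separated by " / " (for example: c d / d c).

(r1,c2) = c
(r2,c1) = g
(r2,c4) = d
(r3,c1) = c
(r3,c4) = g
(r4,c4) = c
(r4,c5) = g
(r5,c4) = e
(r5,c5) = f
(r1,c1) = e
(r1,c5) = d
(r2,c3) = f
(r3,c3) = d
(r5,c3) = c
(r1,c3) = g

e c g f d / g e f d c / c f d g e / f d e c g / d g c e f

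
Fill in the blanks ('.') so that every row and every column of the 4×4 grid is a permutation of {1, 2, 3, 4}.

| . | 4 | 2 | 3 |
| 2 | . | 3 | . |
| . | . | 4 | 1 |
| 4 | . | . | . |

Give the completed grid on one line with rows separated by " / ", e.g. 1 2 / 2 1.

1 4 2 3 / 2 1 3 4 / 3 2 4 1 / 4 3 1 2

row 1 has {2,3,4}; column 1 has {2,4} — only 1 is left for (r1,c1).
row 2 has {2,3}; column 2 has {4} — only 1 is left for (r2,c2).
row 2 has {1,2,3}; column 4 has {1,3} — only 4 is left for (r2,c4).
row 3 has {1,4}; column 1 has {1,2,4} — only 3 is left for (r3,c1).
row 3 has {1,3,4}; column 2 has {1,4} — only 2 is left for (r3,c2).
row 4 has {4}; column 2 has {1,2,4} — only 3 is left for (r4,c2).
row 4 has {3,4}; column 3 has {2,3,4} — only 1 is left for (r4,c3).
row 4 has {1,3,4}; column 4 has {1,3,4} — only 2 is left for (r4,c4).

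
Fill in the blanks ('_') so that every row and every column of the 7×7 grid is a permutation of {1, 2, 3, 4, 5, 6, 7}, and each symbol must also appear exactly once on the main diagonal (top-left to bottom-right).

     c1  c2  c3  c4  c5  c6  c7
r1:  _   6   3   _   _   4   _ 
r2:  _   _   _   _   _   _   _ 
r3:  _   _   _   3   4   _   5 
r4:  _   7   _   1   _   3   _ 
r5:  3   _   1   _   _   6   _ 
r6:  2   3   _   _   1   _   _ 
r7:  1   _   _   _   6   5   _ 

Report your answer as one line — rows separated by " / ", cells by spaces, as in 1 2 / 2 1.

5 6 3 2 7 4 1 / 6 4 7 5 3 1 2 / 7 1 6 3 4 2 5 / 4 7 2 1 5 3 6 / 3 5 1 4 2 6 7 / 2 3 5 6 1 7 4 / 1 2 4 7 6 5 3

row 6 has {1,2,3}; column 6 has {3,4,5,6}; the diagonal has {1} — only 7 is left for (r6,c6).
row 1 has {3,4,6}; column 1 has {1,2,3}; the diagonal has {1,7} — only 5 is left for (r1,c1).
row 5 has {1,3,6}; column 5 has {1,4,6}; the diagonal has {1,5,7} — only 2 is left for (r5,c5).
row 1 has {3,4,5,6}; column 5 has {1,2,4,6} — only 7 is left for (r1,c5).
row 2 is empty so far; column 2 has {3,6,7}; the diagonal has {1,2,5,7} — only 4 is left for (r2,c2).
row 3 has {3,4,5}; column 3 has {1,3}; the diagonal has {1,2,4,5,7} — only 6 is left for (r3,c3).
row 4 has {1,3,7}; column 5 has {1,2,4,6,7} — only 5 is left for (r4,c5).
row 5 has {1,2,3,6}; column 2 has {3,4,6,7} — only 5 is left for (r5,c2).
row 7 has {1,5,6}; column 2 has {3,4,5,6,7} — only 2 is left for (r7,c2).
row 7 has {1,2,5,6}; column 7 has {5}; the diagonal has {1,2,4,5,6,7} — only 3 is left for (r7,c7).
row 1 has {3,4,5,6,7}; column 4 has {1,3} — only 2 is left for (r1,c4).
row 1 has {2,3,4,5,6,7}; column 7 has {3,5} — only 1 is left for (r1,c7).
row 2 has {4}; column 5 has {1,2,4,5,6,7} — only 3 is left for (r2,c5).
row 3 has {3,4,5,6}; column 1 has {1,2,3,5} — only 7 is left for (r3,c1).
row 3 has {3,4,5,6,7}; column 2 has {2,3,4,5,6,7} — only 1 is left for (r3,c2).
row 3 has {1,3,4,5,6,7}; column 6 has {3,4,5,6,7} — only 2 is left for (r3,c6).
row 2 has {3,4}; column 1 has {1,2,3,5,7} — only 6 is left for (r2,c1).
row 2 has {3,4,6}; column 6 has {2,3,4,5,6,7} — only 1 is left for (r2,c6).
row 4 has {1,3,5,7}; column 1 has {1,2,3,5,6,7} — only 4 is left for (r4,c1).
row 4 has {1,3,4,5,7}; column 3 has {1,3,6} — only 2 is left for (r4,c3).
row 4 has {1,2,3,4,5,7}; column 7 has {1,3,5} — only 6 is left for (r4,c7).
row 6 has {1,2,3,7}; column 7 has {1,3,5,6} — only 4 is left for (r6,c7).
row 5 has {1,2,3,5,6}; column 7 has {1,3,4,5,6} — only 7 is left for (r5,c7).
row 6 has {1,2,3,4,7}; column 3 has {1,2,3,6} — only 5 is left for (r6,c3).
row 6 has {1,2,3,4,5,7}; column 4 has {1,2,3} — only 6 is left for (r6,c4).
row 2 has {1,3,4,6}; column 3 has {1,2,3,5,6} — only 7 is left for (r2,c3).
row 2 has {1,3,4,6,7}; column 4 has {1,2,3,6} — only 5 is left for (r2,c4).
row 2 has {1,3,4,5,6,7}; column 7 has {1,3,4,5,6,7} — only 2 is left for (r2,c7).
row 5 has {1,2,3,5,6,7}; column 4 has {1,2,3,5,6} — only 4 is left for (r5,c4).
row 7 has {1,2,3,5,6}; column 3 has {1,2,3,5,6,7} — only 4 is left for (r7,c3).
row 7 has {1,2,3,4,5,6}; column 4 has {1,2,3,4,5,6} — only 7 is left for (r7,c4).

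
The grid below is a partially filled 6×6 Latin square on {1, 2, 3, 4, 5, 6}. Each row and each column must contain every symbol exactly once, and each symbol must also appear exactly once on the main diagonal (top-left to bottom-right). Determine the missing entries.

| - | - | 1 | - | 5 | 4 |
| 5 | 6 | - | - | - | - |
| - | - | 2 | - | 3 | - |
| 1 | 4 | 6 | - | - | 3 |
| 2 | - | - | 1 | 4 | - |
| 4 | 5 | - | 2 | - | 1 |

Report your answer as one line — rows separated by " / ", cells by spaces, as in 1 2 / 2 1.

3 2 1 6 5 4 / 5 6 4 3 1 2 / 6 1 2 4 3 5 / 1 4 6 5 2 3 / 2 3 5 1 4 6 / 4 5 3 2 6 1

(r1,c1) = 3
(r1,c2) = 2
(r1,c4) = 6
(r2,c6) = 2
(r3,c1) = 6
(r3,c2) = 1
(r3,c6) = 5
(r4,c4) = 5
(r4,c5) = 2
(r5,c2) = 3
(r5,c3) = 5
(r5,c6) = 6
(r6,c3) = 3
(r6,c5) = 6
(r2,c3) = 4
(r2,c4) = 3
(r2,c5) = 1
(r3,c4) = 4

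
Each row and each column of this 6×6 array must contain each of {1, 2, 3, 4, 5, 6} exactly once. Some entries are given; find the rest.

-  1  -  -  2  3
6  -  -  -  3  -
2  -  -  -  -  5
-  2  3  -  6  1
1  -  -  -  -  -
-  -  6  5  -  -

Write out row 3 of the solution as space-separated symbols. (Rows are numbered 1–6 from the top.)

(r4,c4) = 4
(r1,c4) = 6
(r4,c1) = 5
(r1,c1) = 4
(r1,c3) = 5
(r6,c1) = 3
(r6,c2) = 4
(r6,c5) = 1
(r6,c6) = 2
(r2,c2) = 5
(r2,c6) = 4
(r3,c5) = 4
(r5,c5) = 5
(r5,c6) = 6
(r3,c3) = 1
(r3,c4) = 3
(r5,c2) = 3
(r5,c4) = 2
(r2,c3) = 2
(r2,c4) = 1
(r3,c2) = 6

2 6 1 3 4 5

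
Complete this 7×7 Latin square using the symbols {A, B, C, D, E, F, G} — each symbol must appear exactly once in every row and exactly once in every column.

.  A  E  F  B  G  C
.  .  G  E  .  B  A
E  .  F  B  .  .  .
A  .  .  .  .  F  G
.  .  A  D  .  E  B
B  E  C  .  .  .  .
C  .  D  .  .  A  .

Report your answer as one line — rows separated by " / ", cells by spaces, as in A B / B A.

Cell (r1,c1): row 1 has {A,B,C,E,F,G}; column 1 has {A,B,C,E} → D.
Cell (r2,c1): row 2 has {A,B,E,G}; column 1 has {A,B,C,D,E} → F.
Cell (r3,c7): row 3 has {B,E,F}; column 7 has {A,B,C,G} → D.
Cell (r4,c3): row 4 has {A,F,G}; column 3 has {A,C,D,E,F,G} → B.
Cell (r4,c4): row 4 has {A,B,F,G}; column 4 has {B,D,E,F} → C.
Cell (r5,c1): row 5 has {A,B,D,E}; column 1 has {A,B,C,D,E,F} → G.
Cell (r6,c6): row 6 has {B,C,E}; column 6 has {A,B,E,F,G} → D.
Cell (r6,c7): row 6 has {B,C,D,E}; column 7 has {A,B,C,D,G} → F.
Cell (r7,c4): row 7 has {A,C,D}; column 4 has {B,C,D,E,F} → G.
Cell (r7,c7): row 7 has {A,C,D,G}; column 7 has {A,B,C,D,F,G} → E.
Cell (r3,c6): row 3 has {B,D,E,F}; column 6 has {A,B,D,E,F,G} → C.
Cell (r4,c2): row 4 has {A,B,C,F,G}; column 2 has {A,E} → D.
Cell (r4,c5): row 4 has {A,B,C,D,F,G}; column 5 has {B} → E.
Cell (r6,c4): row 6 has {B,C,D,E,F}; column 4 has {B,C,D,E,F,G} → A.
Cell (r6,c5): row 6 has {A,B,C,D,E,F}; column 5 has {B,E} → G.
Cell (r7,c5): row 7 has {A,C,D,E,G}; column 5 has {B,E,G} → F.
Cell (r2,c2): row 2 has {A,B,E,F,G}; column 2 has {A,D,E} → C.
Cell (r2,c5): row 2 has {A,B,C,E,F,G}; column 5 has {B,E,F,G} → D.
Cell (r3,c2): row 3 has {B,C,D,E,F}; column 2 has {A,C,D,E} → G.
Cell (r3,c5): row 3 has {B,C,D,E,F,G}; column 5 has {B,D,E,F,G} → A.
Cell (r5,c2): row 5 has {A,B,D,E,G}; column 2 has {A,C,D,E,G} → F.
Cell (r5,c5): row 5 has {A,B,D,E,F,G}; column 5 has {A,B,D,E,F,G} → C.
Cell (r7,c2): row 7 has {A,C,D,E,F,G}; column 2 has {A,C,D,E,F,G} → B.

D A E F B G C / F C G E D B A / E G F B A C D / A D B C E F G / G F A D C E B / B E C A G D F / C B D G F A E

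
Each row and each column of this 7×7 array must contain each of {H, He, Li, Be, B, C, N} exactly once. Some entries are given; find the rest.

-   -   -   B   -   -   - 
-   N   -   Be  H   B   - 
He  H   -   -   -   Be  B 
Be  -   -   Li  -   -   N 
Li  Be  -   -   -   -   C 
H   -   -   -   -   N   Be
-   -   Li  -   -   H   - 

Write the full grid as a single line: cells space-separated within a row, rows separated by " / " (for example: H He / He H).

(r2,c1) = C
(r2,c3) = He
(r2,c7) = Li
(r5,c6) = He
(r7,c7) = He
(r1,c1) = N
(r1,c7) = H
(r4,c6) = C
(r7,c1) = B
(r7,c2) = C
(r7,c4) = N
(r7,c5) = Be
(r1,c6) = Li
(r3,c4) = C
(r5,c4) = H
(r6,c4) = He
(r1,c2) = He
(r1,c5) = C
(r3,c3) = N
(r3,c5) = Li
(r4,c2) = B
(r4,c3) = H
(r4,c5) = He
(r5,c3) = B
(r5,c5) = N
(r6,c2) = Li
(r6,c3) = C
(r6,c5) = B
(r1,c3) = Be

N He Be B C Li H / C N He Be H B Li / He H N C Li Be B / Be B H Li He C N / Li Be B H N He C / H Li C He B N Be / B C Li N Be H He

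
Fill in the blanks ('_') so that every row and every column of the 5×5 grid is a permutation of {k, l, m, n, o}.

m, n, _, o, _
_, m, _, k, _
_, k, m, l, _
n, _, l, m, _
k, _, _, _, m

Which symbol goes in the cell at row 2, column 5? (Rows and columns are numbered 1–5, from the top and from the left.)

At row 1, column 3: row 1 has {m,n,o}; column 3 has {l,m}; that leaves k.
At row 1, column 5: row 1 has {k,m,n,o}; column 5 has {m}; that leaves l.
At row 3, column 1: row 3 has {k,l,m}; column 1 has {k,m,n}; that leaves o.
At row 3, column 5: row 3 has {k,l,m,o}; column 5 has {l,m}; that leaves n.
At row 4, column 2: row 4 has {l,m,n}; column 2 has {k,m,n}; that leaves o.
At row 4, column 5: row 4 has {l,m,n,o}; column 5 has {l,m,n}; that leaves k.
At row 5, column 2: row 5 has {k,m}; column 2 has {k,m,n,o}; that leaves l.
At row 5, column 4: row 5 has {k,l,m}; column 4 has {k,l,m,o}; that leaves n.
At row 2, column 1: row 2 has {k,m}; column 1 has {k,m,n,o}; that leaves l.
At row 2, column 5: row 2 has {k,l,m}; column 5 has {k,l,m,n}; that leaves o.

o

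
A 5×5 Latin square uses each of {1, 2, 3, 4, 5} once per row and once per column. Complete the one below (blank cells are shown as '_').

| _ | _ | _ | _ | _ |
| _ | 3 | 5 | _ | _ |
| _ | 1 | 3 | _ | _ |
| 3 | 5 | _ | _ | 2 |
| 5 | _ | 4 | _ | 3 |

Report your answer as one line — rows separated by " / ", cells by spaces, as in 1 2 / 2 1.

1 4 2 3 5 / 4 3 5 2 1 / 2 1 3 5 4 / 3 5 1 4 2 / 5 2 4 1 3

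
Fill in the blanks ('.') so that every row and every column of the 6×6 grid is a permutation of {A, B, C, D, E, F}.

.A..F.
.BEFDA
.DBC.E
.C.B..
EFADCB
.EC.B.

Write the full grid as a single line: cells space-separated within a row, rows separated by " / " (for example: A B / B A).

B A D E F C / C B E F D A / F D B C A E / A C F B E D / E F A D C B / D E C A B F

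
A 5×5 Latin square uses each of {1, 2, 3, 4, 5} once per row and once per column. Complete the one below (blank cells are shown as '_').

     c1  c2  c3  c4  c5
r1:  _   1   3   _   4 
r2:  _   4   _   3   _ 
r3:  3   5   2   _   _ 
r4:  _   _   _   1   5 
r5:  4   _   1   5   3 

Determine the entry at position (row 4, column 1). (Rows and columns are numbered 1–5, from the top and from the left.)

2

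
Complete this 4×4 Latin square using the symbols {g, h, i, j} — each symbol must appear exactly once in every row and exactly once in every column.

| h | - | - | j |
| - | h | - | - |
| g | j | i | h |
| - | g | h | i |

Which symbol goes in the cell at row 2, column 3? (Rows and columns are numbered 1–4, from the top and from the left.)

j

(r1,c2) = i
(r1,c3) = g
(r2,c3) = j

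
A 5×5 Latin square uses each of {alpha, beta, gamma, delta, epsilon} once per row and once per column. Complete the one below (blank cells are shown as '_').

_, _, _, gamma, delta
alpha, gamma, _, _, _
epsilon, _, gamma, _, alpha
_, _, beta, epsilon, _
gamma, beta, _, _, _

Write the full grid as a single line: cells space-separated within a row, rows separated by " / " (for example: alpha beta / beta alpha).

(r1,c1) = beta
(r3,c2) = delta
(r3,c4) = beta
(r4,c1) = delta
(r4,c2) = alpha
(r4,c5) = gamma
(r5,c5) = epsilon
(r1,c2) = epsilon
(r1,c3) = alpha
(r2,c4) = delta
(r2,c5) = beta
(r5,c3) = delta
(r5,c4) = alpha
(r2,c3) = epsilon

beta epsilon alpha gamma delta / alpha gamma epsilon delta beta / epsilon delta gamma beta alpha / delta alpha beta epsilon gamma / gamma beta delta alpha epsilon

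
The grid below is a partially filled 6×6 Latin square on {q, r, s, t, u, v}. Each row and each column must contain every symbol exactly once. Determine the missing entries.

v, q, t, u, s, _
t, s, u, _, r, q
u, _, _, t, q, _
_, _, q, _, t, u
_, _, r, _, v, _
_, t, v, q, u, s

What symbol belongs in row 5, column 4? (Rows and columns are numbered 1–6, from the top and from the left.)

s

(r1,c6): row 1 has {q,s,t,u,v}; column 6 has {q,s,u}, so it must be r.
(r2,c4): row 2 has {q,r,s,t,u}; column 4 has {q,t,u}, so it must be v.
(r3,c3): row 3 has {q,t,u}; column 3 has {q,r,t,u,v}, so it must be s.
(r3,c6): row 3 has {q,s,t,u}; column 6 has {q,r,s,u}, so it must be v.
(r5,c2): row 5 has {r,v}; column 2 has {q,s,t}, so it must be u.
(r5,c4): row 5 has {r,u,v}; column 4 has {q,t,u,v}, so it must be s.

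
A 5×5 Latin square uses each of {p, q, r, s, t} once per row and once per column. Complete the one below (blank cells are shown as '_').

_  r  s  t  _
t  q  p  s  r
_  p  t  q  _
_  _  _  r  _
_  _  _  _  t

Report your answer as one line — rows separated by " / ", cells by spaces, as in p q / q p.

p r s t q / t q p s r / r p t q s / s t q r p / q s r p t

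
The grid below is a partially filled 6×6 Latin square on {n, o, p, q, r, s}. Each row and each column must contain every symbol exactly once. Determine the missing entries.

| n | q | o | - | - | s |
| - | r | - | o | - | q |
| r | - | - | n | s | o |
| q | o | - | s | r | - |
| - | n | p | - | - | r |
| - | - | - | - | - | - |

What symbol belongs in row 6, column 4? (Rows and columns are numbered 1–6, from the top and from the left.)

(r1,c5) = p
(r2,c5) = n
(r3,c2) = p
(r3,c3) = q
(r4,c3) = n
(r4,c6) = p
(r5,c4) = q
(r5,c5) = o
(r6,c2) = s
(r6,c3) = r
(r6,c4) = p

p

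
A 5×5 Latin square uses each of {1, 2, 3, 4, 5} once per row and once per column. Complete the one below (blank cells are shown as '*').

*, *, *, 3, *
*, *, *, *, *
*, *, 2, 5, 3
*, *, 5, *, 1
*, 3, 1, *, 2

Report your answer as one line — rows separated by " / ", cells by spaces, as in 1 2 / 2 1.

1 2 4 3 5 / 2 5 3 1 4 / 4 1 2 5 3 / 3 4 5 2 1 / 5 3 1 4 2

Cell (r1,c3): row 1 has {3}; column 3 has {1,2,5} → 4.
Cell (r1,c5): row 1 has {3,4}; column 5 has {1,2,3} → 5.
Cell (r2,c3): row 2 is empty so far; column 3 has {1,2,4,5} → 3.
Cell (r2,c5): row 2 has {3}; column 5 has {1,2,3,5} → 4.
Cell (r5,c4): row 5 has {1,2,3}; column 4 has {3,5} → 4.
Cell (r4,c4): row 4 has {1,5}; column 4 has {3,4,5} → 2.
Cell (r5,c1): row 5 has {1,2,3,4}; column 1 is empty so far → 5.
Cell (r2,c4): row 2 has {3,4}; column 4 has {2,3,4,5} → 1.
Cell (r4,c2): row 4 has {1,2,5}; column 2 has {3} → 4.
Cell (r2,c1): row 2 has {1,3,4}; column 1 has {5} → 2.
Cell (r2,c2): row 2 has {1,2,3,4}; column 2 has {3,4} → 5.
Cell (r3,c2): row 3 has {2,3,5}; column 2 has {3,4,5} → 1.
Cell (r4,c1): row 4 has {1,2,4,5}; column 1 has {2,5} → 3.
Cell (r1,c1): row 1 has {3,4,5}; column 1 has {2,3,5} → 1.
Cell (r1,c2): row 1 has {1,3,4,5}; column 2 has {1,3,4,5} → 2.
Cell (r3,c1): row 3 has {1,2,3,5}; column 1 has {1,2,3,5} → 4.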